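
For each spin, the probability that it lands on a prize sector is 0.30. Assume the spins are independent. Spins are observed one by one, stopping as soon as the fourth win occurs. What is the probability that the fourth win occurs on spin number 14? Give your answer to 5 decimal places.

0.06544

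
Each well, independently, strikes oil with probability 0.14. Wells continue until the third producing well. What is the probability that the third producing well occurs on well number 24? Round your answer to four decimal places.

0.0292

Y = trial on which the third success occurs; negative binomial, r=3, p=0.14.
P(Y=24) = C(23,2) · p^3 · (1−p)^21
= 253 · 0.002744 · 0.042118 = 0.029240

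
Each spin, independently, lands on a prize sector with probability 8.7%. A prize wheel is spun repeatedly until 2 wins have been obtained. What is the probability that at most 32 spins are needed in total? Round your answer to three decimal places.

0.780

Finishing within 32 spins ⇔ at least 2 successes in the first 32. With X ~ Binomial(32, 0.087), P(Y ≤ 32) = 1 − P(X ≤ 1).
  k=0: C(32,0)·0.087^0·0.913^32 = 0.05433
  k=1: C(32,1)·0.087^1·0.913^31 = 0.16568
1 − 0.22001 = 0.77999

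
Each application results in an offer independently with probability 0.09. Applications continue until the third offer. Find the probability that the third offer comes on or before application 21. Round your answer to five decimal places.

0.29193

Finishing within 21 applications ⇔ at least 3 successes in the first 21. With X ~ Binomial(21, 0.09), P(Y ≤ 21) = 1 − P(X ≤ 2).
  k=0: C(21,0)·0.09^0·0.91^21 = 0.1379969
  k=1: C(21,1)·0.09^1·0.91^20 = 0.2866089
  k=2: C(21,2)·0.09^2·0.91^19 = 0.2834593
1 − 0.7080651 = 0.2919349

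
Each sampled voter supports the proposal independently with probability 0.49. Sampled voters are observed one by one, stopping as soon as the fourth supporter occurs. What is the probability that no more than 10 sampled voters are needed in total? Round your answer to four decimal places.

0.8112

Finishing within 10 sampled voters ⇔ at least 4 successes in the first 10. With X ~ Binomial(10, 0.49), P(Y ≤ 10) = 1 − P(X ≤ 3).
  k=0: C(10,0)·0.49^0·0.51^10 = 0.001190
  k=1: C(10,1)·0.49^1·0.51^9 = 0.011437
  k=2: C(10,2)·0.49^2·0.51^8 = 0.049450
  k=3: C(10,3)·0.49^3·0.51^7 = 0.126695
1 − 0.188773 = 0.811227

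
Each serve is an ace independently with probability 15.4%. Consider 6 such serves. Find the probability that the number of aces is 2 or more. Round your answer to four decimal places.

0.2329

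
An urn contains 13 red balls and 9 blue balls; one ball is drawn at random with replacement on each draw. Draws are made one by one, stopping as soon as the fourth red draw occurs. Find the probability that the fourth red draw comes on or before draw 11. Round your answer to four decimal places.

Finishing within 11 draws ⇔ at least 4 successes in the first 11. With X ~ Binomial(11, 0.590909), P(Y ≤ 11) = 1 − P(X ≤ 3).
  k=0: C(11,0)·0.590909^0·0.409091^11 = 0.000054
  k=1: C(11,1)·0.590909^1·0.409091^10 = 0.000853
  k=2: C(11,2)·0.590909^2·0.409091^9 = 0.006163
  k=3: C(11,3)·0.590909^3·0.409091^8 = 0.026706
1 − 0.033776 = 0.966224

0.9662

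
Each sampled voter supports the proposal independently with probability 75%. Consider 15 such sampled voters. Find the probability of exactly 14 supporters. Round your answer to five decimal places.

X ~ Binomial(n=15, p=0.75).
P(X=14) = C(15,14) · p^14 · (1−p)^1
= 15 · 0.017818 · 0.25 = 0.0668173

0.06682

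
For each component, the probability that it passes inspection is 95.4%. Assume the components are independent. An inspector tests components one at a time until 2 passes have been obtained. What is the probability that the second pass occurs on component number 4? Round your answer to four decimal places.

0.0058

Y = trial on which the second success occurs; negative binomial, r=2, p=0.954.
P(Y=4) = C(3,1) · p^2 · (1−p)^2
= 3 · 0.91012 · 0.002116 = 0.005777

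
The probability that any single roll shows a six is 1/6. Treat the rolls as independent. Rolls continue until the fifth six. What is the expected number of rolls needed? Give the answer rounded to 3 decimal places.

30.000

Y = total rolls until the fifth success; negative binomial with r=5, p=0.166667.
E[Y] = r / p = 5 / 0.166667 = 30.00000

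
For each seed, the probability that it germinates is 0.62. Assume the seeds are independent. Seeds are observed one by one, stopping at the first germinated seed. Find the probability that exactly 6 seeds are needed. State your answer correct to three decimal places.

0.005

Geometric (trials to first success), p = 0.62.
P(Y = 6) = (1−p)^5 · p = 0.0079235 · 0.62 = 0.00491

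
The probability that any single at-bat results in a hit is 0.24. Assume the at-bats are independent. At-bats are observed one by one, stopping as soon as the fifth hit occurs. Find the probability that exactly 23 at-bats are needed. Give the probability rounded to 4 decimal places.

0.0417

Y = trial on which the fifth success occurs; negative binomial, r=5, p=0.24.
P(Y=23) = C(22,4) · p^5 · (1−p)^18
= 7315 · 0.00079626 · 0.0071556 = 0.041679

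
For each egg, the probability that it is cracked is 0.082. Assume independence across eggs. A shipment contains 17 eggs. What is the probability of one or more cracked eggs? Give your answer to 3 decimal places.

0.766

P(at least one) = 1 − P(none) = 1 − (1 − 0.082)^17
= 1 − 0.23352 = 0.76648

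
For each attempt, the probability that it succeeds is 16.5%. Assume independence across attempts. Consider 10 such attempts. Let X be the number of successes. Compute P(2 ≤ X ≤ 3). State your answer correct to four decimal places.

X ~ Binomial(10, 0.165); P(2 ≤ X ≤ 3) = Σ C(10,k) p^k (1−p)^(10−k) over k:
  k=2: C(10,2)·0.165^2·0.835^8 = 0.289516
  k=3: C(10,3)·0.165^3·0.835^7 = 0.152559
Total = 0.442075

0.4421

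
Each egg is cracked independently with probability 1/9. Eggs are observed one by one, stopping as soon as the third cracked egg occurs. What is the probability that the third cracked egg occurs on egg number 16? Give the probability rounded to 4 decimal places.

0.0312

Y = trial on which the third success occurs; negative binomial, r=3, p=0.111111.
P(Y=16) = C(15,2) · p^3 · (1−p)^13
= 105 · 0.0013717 · 0.21628 = 0.031152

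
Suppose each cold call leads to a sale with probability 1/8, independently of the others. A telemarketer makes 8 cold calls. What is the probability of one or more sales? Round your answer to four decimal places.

P(at least one) = 1 − P(none) = 1 − (1 − 0.125)^8
= 1 − 0.343609 = 0.656391

0.6564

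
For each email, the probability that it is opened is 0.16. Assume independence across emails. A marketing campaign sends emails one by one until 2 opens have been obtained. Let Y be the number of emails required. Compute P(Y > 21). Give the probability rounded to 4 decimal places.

0.1285

Needing more than 21 emails ⇔ fewer than 2 successes in the first 21. With X ~ Binomial(21, 0.16), P(Y > 21) = P(X ≤ 1).
  k=0: C(21,0)·0.16^0·0.84^21 = 0.025696
  k=1: C(21,1)·0.16^1·0.84^20 = 0.102784
P(X ≤ 1) = 0.128480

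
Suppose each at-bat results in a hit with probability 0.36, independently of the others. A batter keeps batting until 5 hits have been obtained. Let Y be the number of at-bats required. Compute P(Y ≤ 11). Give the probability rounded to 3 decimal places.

Finishing within 11 at-bats ⇔ at least 5 successes in the first 11. With X ~ Binomial(11, 0.36), P(Y ≤ 11) = 1 − P(X ≤ 4).
  k=0: C(11,0)·0.36^0·0.64^11 = 0.00738
  k=1: C(11,1)·0.36^1·0.64^10 = 0.04566
  k=2: C(11,2)·0.36^2·0.64^9 = 0.12841
  k=3: C(11,3)·0.36^3·0.64^8 = 0.21669
  k=4: C(11,4)·0.36^4·0.64^7 = 0.24377
1 − 0.64190 = 0.35810

0.358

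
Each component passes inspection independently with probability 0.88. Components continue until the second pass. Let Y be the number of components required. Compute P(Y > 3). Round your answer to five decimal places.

Needing more than 3 components ⇔ fewer than 2 successes in the first 3. With X ~ Binomial(3, 0.88), P(Y > 3) = P(X ≤ 1).
  k=0: C(3,0)·0.88^0·0.12^3 = 0.0017280
  k=1: C(3,1)·0.88^1·0.12^2 = 0.0380160
P(X ≤ 1) = 0.0397440

0.03974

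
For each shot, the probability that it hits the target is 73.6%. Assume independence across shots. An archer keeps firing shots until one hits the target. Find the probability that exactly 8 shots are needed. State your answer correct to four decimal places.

Geometric (trials to first success), p = 0.736.
P(Y = 8) = (1−p)^7 · p = 8.9377e-05 · 0.736 = 0.000066

0.0001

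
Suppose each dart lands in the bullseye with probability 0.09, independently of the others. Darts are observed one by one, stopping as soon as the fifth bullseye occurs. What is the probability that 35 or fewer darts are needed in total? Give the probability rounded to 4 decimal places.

0.2032

Finishing within 35 darts ⇔ at least 5 successes in the first 35. With X ~ Binomial(35, 0.09), P(Y ≤ 35) = 1 − P(X ≤ 4).
  k=0: C(35,0)·0.09^0·0.91^35 = 0.036851
  k=1: C(35,1)·0.09^1·0.91^34 = 0.127561
  k=2: C(35,2)·0.09^2·0.91^33 = 0.214471
  k=3: C(35,3)·0.09^3·0.91^32 = 0.233325
  k=4: C(35,4)·0.09^4·0.91^31 = 0.184609
1 − 0.796817 = 0.203183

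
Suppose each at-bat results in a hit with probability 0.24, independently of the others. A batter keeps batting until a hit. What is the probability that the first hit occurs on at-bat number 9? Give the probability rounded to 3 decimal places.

0.027

Geometric (trials to first success), p = 0.24.
P(Y = 9) = (1−p)^8 · p = 0.1113 · 0.24 = 0.02671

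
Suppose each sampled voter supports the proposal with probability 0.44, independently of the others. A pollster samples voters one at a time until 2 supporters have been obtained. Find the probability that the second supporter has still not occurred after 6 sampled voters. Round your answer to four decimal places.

0.1762

Needing more than 6 sampled voters ⇔ fewer than 2 successes in the first 6. With X ~ Binomial(6, 0.44), P(Y > 6) = P(X ≤ 1).
  k=0: C(6,0)·0.44^0·0.56^6 = 0.030841
  k=1: C(6,1)·0.44^1·0.56^5 = 0.145393
P(X ≤ 1) = 0.176234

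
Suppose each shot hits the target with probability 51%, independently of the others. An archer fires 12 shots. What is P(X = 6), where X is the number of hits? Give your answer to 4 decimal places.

0.2250

X ~ Binomial(n=12, p=0.51).
P(X=6) = C(12,6) · p^6 · (1−p)^6
= 924 · 0.017596 · 0.013841 = 0.225045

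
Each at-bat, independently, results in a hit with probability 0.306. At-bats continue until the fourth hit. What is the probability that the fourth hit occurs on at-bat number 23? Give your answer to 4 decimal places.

Y = trial on which the fourth success occurs; negative binomial, r=4, p=0.306.
P(Y=23) = C(22,3) · p^4 · (1−p)^19
= 1540 · 0.0087677 · 0.0009679 = 0.013069

0.0131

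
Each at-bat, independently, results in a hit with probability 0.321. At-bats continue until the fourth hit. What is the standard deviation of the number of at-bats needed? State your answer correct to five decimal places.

Y = total at-bats until the fourth success; negative binomial with r=4, p=0.321.
SD(Y) = √[r(1−p)/p²] = √(26.3584398) = 5.1340471

5.13405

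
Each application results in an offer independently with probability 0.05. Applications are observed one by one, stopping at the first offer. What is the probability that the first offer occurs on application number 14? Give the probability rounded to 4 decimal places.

Geometric (trials to first success), p = 0.05.
P(Y = 14) = (1−p)^13 · p = 0.51334 · 0.05 = 0.025667

0.0257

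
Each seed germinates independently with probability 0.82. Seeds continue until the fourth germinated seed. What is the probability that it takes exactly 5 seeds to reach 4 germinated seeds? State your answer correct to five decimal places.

0.32553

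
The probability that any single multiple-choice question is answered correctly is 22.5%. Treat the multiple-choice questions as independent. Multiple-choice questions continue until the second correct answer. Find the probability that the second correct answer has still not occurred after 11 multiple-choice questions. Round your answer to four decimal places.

Needing more than 11 multiple-choice questions ⇔ fewer than 2 successes in the first 11. With X ~ Binomial(11, 0.225), P(Y > 11) = P(X ≤ 1).
  k=0: C(11,0)·0.225^0·0.775^11 = 0.060579
  k=1: C(11,1)·0.225^1·0.775^10 = 0.193460
P(X ≤ 1) = 0.254039

0.2540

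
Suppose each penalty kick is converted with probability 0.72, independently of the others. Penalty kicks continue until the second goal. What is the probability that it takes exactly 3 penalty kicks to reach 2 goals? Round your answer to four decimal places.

Y = trial on which the second success occurs; negative binomial, r=2, p=0.72.
P(Y=3) = C(2,1) · p^2 · (1−p)^1
= 2 · 0.5184 · 0.28 = 0.290304

0.2903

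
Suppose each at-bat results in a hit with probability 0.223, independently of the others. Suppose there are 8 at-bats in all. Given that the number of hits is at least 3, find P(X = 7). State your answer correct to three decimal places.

0.001

X ~ Binomial(8, 0.223). Want P(X=7 | X≥3) = P(X=7) / P(X≥3).
P(X=7) = C(8,7)·0.223^7·0.777^1 = 0.00017
P(X≥3) = 1 − 0.13285 − 0.30503 − 0.30640 = 0.25571
Ratio = 0.00017 / 0.25571 = 0.00067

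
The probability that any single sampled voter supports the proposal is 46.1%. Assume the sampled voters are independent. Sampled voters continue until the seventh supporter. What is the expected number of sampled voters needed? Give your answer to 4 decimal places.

15.1844

Y = total sampled voters until the seventh success; negative binomial with r=7, p=0.461.
E[Y] = r / p = 7 / 0.461 = 15.184382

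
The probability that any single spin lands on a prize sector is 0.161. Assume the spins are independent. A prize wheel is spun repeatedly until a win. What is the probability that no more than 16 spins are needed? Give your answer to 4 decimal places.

Y = number of spins to the first success; geometric, p = 0.161.
P(Y ≤ 16) = 1 − (1−p)^16 = 1 − 0.060283 = 0.939717

0.9397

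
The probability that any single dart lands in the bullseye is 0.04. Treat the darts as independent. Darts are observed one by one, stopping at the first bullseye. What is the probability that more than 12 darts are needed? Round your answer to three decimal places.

0.613

Y = number of darts to the first success; geometric, p = 0.04.
P(Y > 12) = P(first 12 all fail) = (1−p)^12 = 0.61271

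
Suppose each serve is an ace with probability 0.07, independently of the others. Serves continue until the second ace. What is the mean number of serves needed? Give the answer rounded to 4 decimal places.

28.5714

Y = total serves until the second success; negative binomial with r=2, p=0.07.
E[Y] = r / p = 2 / 0.07 = 28.571429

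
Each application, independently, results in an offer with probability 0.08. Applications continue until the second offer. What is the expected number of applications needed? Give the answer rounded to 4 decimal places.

25.0000

Y = total applications until the second success; negative binomial with r=2, p=0.08.
E[Y] = r / p = 2 / 0.08 = 25.000000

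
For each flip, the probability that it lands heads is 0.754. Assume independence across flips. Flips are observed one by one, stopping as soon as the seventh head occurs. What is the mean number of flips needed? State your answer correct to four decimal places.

Y = total flips until the seventh success; negative binomial with r=7, p=0.754.
E[Y] = r / p = 7 / 0.754 = 9.283820

9.2838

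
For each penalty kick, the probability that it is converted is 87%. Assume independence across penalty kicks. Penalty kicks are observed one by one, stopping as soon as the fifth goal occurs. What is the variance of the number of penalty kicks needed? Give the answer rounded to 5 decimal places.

Y = total penalty kicks until the fifth success; negative binomial with r=5, p=0.87.
Var(Y) = r(1−p)/p² = 5·0.13 / 0.87² = 0.8587660

0.85877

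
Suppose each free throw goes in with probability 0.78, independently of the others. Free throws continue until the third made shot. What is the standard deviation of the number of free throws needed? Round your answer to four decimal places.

Y = total free throws until the third success; negative binomial with r=3, p=0.78.
SD(Y) = √[r(1−p)/p²] = √(1.084813) = 1.041543

1.0415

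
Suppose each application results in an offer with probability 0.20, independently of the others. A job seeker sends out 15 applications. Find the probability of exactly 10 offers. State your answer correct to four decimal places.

X ~ Binomial(n=15, p=0.20).
P(X=10) = C(15,10) · p^10 · (1−p)^5
= 3003 · 1.024e-07 · 0.32768 = 0.000101

0.0001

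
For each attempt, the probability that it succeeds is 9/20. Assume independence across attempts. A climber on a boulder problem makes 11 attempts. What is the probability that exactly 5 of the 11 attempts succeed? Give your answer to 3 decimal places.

0.236

X ~ Binomial(n=11, p=0.45).
P(X=5) = C(11,5) · p^5 · (1−p)^6
= 462 · 0.018453 · 0.027681 = 0.23598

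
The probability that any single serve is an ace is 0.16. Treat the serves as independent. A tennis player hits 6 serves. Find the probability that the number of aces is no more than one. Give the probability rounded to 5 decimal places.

X ~ Binomial(6, 0.16); P(X ≤ 1) = Σ C(6,k) p^k (1−p)^(6−k) over k:
  k=0: C(6,0)·0.16^0·0.84^6 = 0.3512980
  k=1: C(6,1)·0.16^1·0.84^5 = 0.4014835
Total = 0.7527815

0.75278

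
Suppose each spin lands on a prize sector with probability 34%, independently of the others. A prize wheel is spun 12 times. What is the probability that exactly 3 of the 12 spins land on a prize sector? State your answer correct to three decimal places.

X ~ Binomial(n=12, p=0.34).
P(X=3) = C(12,3) · p^3 · (1−p)^9
= 220 · 0.039304 · 0.023763 = 0.20547

0.205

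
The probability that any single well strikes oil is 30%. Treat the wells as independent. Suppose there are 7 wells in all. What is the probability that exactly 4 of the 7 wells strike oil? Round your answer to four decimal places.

0.0972

X ~ Binomial(n=7, p=0.30).
P(X=4) = C(7,4) · p^4 · (1−p)^3
= 35 · 0.0081 · 0.343 = 0.097240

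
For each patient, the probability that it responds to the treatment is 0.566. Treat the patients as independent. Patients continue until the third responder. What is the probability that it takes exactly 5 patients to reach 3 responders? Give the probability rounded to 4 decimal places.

Y = trial on which the third success occurs; negative binomial, r=3, p=0.566.
P(Y=5) = C(4,2) · p^3 · (1−p)^2
= 6 · 0.18132 · 0.18836 = 0.204918

0.2049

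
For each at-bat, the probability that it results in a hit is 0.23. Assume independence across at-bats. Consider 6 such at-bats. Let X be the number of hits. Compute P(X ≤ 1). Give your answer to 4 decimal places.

X ~ Binomial(6, 0.23); P(X ≤ 1) = Σ C(6,k) p^k (1−p)^(6−k) over k:
  k=0: C(6,0)·0.23^0·0.77^6 = 0.208422
  k=1: C(6,1)·0.23^1·0.77^5 = 0.373536
Total = 0.581959

0.5820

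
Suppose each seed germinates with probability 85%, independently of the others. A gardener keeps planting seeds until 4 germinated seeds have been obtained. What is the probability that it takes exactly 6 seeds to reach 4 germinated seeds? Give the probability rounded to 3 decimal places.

0.117

Y = trial on which the fourth success occurs; negative binomial, r=4, p=0.85.
P(Y=6) = C(5,3) · p^4 · (1−p)^2
= 10 · 0.52201 · 0.0225 = 0.11745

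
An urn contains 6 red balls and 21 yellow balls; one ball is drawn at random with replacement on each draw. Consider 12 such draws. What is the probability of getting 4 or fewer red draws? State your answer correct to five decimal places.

X ~ Binomial(12, 0.222222); P(X ≤ 4) = Σ C(12,k) p^k (1−p)^(12−k) over k:
  k=0: C(12,0)·0.222222^0·0.777778^12 = 0.0490079
  k=1: C(12,1)·0.222222^1·0.777778^11 = 0.1680272
  k=2: C(12,2)·0.222222^2·0.777778^10 = 0.2640427
  k=3: C(12,3)·0.222222^3·0.777778^9 = 0.2514693
  k=4: C(12,4)·0.222222^4·0.777778^8 = 0.1616588
Total = 0.8942059

0.89421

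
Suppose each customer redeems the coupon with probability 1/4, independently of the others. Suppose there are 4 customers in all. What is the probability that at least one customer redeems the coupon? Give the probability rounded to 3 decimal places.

P(at least one) = 1 − P(none) = 1 − (1 − 0.25)^4
= 1 − 0.31641 = 0.68359

0.684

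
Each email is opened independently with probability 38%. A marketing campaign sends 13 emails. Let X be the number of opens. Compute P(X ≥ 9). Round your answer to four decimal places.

0.0225

X ~ Binomial(13, 0.38); P(X ≥ 9) = Σ C(13,k) p^k (1−p)^(13−k) over k:
  k=9: C(13,9)·0.38^9·0.62^4 = 0.017455
  k=10: C(13,10)·0.38^10·0.62^3 = 0.004279
  k=11: C(13,11)·0.38^11·0.62^2 = 0.000715
  k=12: C(13,12)·0.38^12·0.62^1 = 0.000073
  k=13: C(13,13)·0.38^13·0.62^0 = 0.000003
Total = 0.022526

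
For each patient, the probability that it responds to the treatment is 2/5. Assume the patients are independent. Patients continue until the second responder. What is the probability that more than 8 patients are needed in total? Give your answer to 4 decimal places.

Needing more than 8 patients ⇔ fewer than 2 successes in the first 8. With X ~ Binomial(8, 0.40), P(Y > 8) = P(X ≤ 1).
  k=0: C(8,0)·0.40^0·0.60^8 = 0.016796
  k=1: C(8,1)·0.40^1·0.60^7 = 0.089580
P(X ≤ 1) = 0.106376

0.1064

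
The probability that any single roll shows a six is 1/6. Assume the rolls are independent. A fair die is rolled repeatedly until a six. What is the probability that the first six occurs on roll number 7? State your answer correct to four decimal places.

Geometric (trials to first success), p = 0.166667.
P(Y = 7) = (1−p)^6 · p = 0.3349 · 0.166667 = 0.055816

0.0558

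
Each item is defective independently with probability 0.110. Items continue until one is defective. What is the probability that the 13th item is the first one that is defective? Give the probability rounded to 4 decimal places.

0.0272

Geometric (trials to first success), p = 0.11.
P(Y = 13) = (1−p)^12 · p = 0.24699 · 0.11 = 0.027169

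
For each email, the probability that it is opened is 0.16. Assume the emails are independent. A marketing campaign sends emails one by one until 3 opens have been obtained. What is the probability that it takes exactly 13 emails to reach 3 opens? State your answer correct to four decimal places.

0.0473

Y = trial on which the third success occurs; negative binomial, r=3, p=0.16.
P(Y=13) = C(12,2) · p^3 · (1−p)^10
= 66 · 0.004096 · 0.1749 = 0.047282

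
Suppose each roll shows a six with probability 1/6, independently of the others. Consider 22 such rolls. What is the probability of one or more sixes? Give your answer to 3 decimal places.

P(at least one) = 1 − P(none) = 1 − (1 − 0.166667)^22
= 1 − 0.01811 = 0.98189

0.982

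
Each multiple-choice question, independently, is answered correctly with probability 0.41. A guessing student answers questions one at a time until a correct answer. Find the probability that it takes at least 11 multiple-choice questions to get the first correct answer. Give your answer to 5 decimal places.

0.00511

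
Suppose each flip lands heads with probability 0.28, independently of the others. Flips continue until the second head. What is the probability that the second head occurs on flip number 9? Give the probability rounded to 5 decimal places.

0.06291

Y = trial on which the second success occurs; negative binomial, r=2, p=0.28.
P(Y=9) = C(8,1) · p^2 · (1−p)^7
= 8 · 0.0784 · 0.10031 = 0.0629120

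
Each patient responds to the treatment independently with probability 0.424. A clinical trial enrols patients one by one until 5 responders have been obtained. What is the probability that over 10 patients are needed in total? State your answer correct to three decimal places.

0.572

Needing more than 10 patients ⇔ fewer than 5 successes in the first 10. With X ~ Binomial(10, 0.424), P(Y > 10) = P(X ≤ 4).
  k=0: C(10,0)·0.424^0·0.576^10 = 0.00402
  k=1: C(10,1)·0.424^1·0.576^9 = 0.02959
  k=2: C(10,2)·0.424^2·0.576^8 = 0.09802
  k=3: C(10,3)·0.424^3·0.576^7 = 0.19241
  k=4: C(10,4)·0.424^4·0.576^6 = 0.24787
P(X ≤ 4) = 0.57191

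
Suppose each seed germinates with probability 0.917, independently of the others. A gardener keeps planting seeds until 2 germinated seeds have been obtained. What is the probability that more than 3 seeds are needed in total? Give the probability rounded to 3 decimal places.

Needing more than 3 seeds ⇔ fewer than 2 successes in the first 3. With X ~ Binomial(3, 0.917), P(Y > 3) = P(X ≤ 1).
  k=0: C(3,0)·0.917^0·0.083^3 = 0.00057
  k=1: C(3,1)·0.917^1·0.083^2 = 0.01895
P(X ≤ 1) = 0.01952

0.020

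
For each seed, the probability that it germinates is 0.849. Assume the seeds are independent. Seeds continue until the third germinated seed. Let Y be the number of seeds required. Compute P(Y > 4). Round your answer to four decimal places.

Needing more than 4 seeds ⇔ fewer than 3 successes in the first 4. With X ~ Binomial(4, 0.849), P(Y > 4) = P(X ≤ 2).
  k=0: C(4,0)·0.849^0·0.151^4 = 0.000520
  k=1: C(4,1)·0.849^1·0.151^3 = 0.011692
  k=2: C(4,2)·0.849^2·0.151^2 = 0.098610
P(X ≤ 2) = 0.110822

0.1108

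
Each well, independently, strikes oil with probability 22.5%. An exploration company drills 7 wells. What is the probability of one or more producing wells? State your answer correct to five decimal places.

0.83208

P(at least one) = 1 − P(none) = 1 − (1 − 0.225)^7
= 1 − 0.1679237 = 0.8320763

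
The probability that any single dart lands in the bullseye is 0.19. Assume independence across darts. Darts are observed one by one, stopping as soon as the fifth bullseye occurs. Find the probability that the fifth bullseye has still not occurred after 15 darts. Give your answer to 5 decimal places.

0.86057

Needing more than 15 darts ⇔ fewer than 5 successes in the first 15. With X ~ Binomial(15, 0.19), P(Y > 15) = P(X ≤ 4).
  k=0: C(15,0)·0.19^0·0.81^15 = 0.0423912
  k=1: C(15,1)·0.19^1·0.81^14 = 0.1491541
  k=2: C(15,2)·0.19^2·0.81^13 = 0.2449073
  k=3: C(15,3)·0.19^3·0.81^12 = 0.2489387
  k=4: C(15,4)·0.19^4·0.81^11 = 0.1751791
P(X ≤ 4) = 0.8605703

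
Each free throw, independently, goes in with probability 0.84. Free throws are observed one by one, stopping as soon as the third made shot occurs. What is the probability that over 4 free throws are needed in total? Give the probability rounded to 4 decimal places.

0.1228

Needing more than 4 free throws ⇔ fewer than 3 successes in the first 4. With X ~ Binomial(4, 0.84), P(Y > 4) = P(X ≤ 2).
  k=0: C(4,0)·0.84^0·0.16^4 = 0.000655
  k=1: C(4,1)·0.84^1·0.16^3 = 0.013763
  k=2: C(4,2)·0.84^2·0.16^2 = 0.108380
P(X ≤ 2) = 0.122798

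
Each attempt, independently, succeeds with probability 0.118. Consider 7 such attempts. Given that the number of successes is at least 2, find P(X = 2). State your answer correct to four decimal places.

0.7966

X ~ Binomial(7, 0.118). Want P(X=2 | X≥2) = P(X=2) / P(X≥2).
P(X=2) = C(7,2)·0.118^2·0.882^5 = 0.156072
P(X≥2) = 1 − 0.415222 − 0.388858 = 0.195920
Ratio = 0.156072 / 0.195920 = 0.796614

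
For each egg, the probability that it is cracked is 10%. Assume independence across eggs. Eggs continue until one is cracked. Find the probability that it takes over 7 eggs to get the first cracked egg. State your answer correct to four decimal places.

0.4783

Y = number of eggs to the first success; geometric, p = 0.10.
P(Y > 7) = P(first 7 all fail) = (1−p)^7 = 0.478297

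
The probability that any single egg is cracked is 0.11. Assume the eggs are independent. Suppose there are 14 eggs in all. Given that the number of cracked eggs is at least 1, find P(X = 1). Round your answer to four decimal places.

0.4209

X ~ Binomial(14, 0.11). Want P(X=1 | X≥1) = P(X=1) / P(X≥1).
P(X=1) = C(14,1)·0.11^1·0.89^13 = 0.338525
P(X≥1) = 1 − 0.195641 = 0.804359
Ratio = 0.338525 / 0.804359 = 0.420863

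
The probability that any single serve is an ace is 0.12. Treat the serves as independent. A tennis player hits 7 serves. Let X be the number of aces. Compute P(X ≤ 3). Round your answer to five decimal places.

X ~ Binomial(7, 0.12); P(X ≤ 3) = Σ C(7,k) p^k (1−p)^(7−k) over k:
  k=0: C(7,0)·0.12^0·0.88^7 = 0.4086756
  k=1: C(7,1)·0.12^1·0.88^6 = 0.3900994
  k=2: C(7,2)·0.12^2·0.88^5 = 0.1595861
  k=3: C(7,3)·0.12^3·0.88^4 = 0.0362696
Total = 0.9946307

0.99463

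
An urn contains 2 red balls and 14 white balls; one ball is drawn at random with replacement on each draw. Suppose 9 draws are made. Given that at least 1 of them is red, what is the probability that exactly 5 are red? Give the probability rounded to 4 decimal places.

X ~ Binomial(9, 0.125). Want P(X=5 | X≥1) = P(X=5) / P(X≥1).
P(X=5) = C(9,5)·0.125^5·0.875^4 = 0.002254
P(X≥1) = 1 − 0.300658 = 0.699342
Ratio = 0.002254 / 0.699342 = 0.003223

0.0032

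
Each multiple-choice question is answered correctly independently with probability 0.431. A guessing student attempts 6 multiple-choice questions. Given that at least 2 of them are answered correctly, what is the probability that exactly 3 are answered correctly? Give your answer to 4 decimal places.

X ~ Binomial(6, 0.431). Want P(X=3 | X≥2) = P(X=3) / P(X≥2).
P(X=3) = C(6,3)·0.431^3·0.569^3 = 0.294984
P(X≥2) = 1 − 0.033937 − 0.154237 = 0.811826
Ratio = 0.294984 / 0.811826 = 0.363359

0.3634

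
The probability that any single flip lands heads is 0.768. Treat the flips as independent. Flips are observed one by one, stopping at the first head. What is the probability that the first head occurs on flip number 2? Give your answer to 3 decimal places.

0.178

Geometric (trials to first success), p = 0.768.
P(Y = 2) = (1−p)^1 · p = 0.232 · 0.768 = 0.17818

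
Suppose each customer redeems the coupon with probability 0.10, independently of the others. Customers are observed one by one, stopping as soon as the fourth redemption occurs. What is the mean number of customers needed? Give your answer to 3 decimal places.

40.000

Y = total customers until the fourth success; negative binomial with r=4, p=0.10.
E[Y] = r / p = 4 / 0.10 = 40.00000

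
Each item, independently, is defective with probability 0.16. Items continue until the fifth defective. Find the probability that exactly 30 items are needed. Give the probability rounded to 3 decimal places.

Y = trial on which the fifth success occurs; negative binomial, r=5, p=0.16.
P(Y=30) = C(29,4) · p^5 · (1−p)^25
= 23751 · 0.00010486 · 0.012793 = 0.03186

0.032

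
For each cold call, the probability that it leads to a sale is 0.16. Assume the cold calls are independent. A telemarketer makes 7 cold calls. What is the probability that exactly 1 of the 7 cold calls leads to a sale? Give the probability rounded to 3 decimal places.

0.393

X ~ Binomial(n=7, p=0.16).
P(X=1) = C(7,1) · p^1 · (1−p)^6
= 7 · 0.16 · 0.3513 = 0.39345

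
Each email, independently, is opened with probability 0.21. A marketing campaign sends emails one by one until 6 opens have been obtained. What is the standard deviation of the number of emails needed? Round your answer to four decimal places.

Y = total emails until the sixth success; negative binomial with r=6, p=0.21.
SD(Y) = √[r(1−p)/p²] = √(107.482993) = 10.367401

10.3674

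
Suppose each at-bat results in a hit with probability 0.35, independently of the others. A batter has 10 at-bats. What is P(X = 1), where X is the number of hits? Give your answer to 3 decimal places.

X ~ Binomial(n=10, p=0.35).
P(X=1) = C(10,1) · p^1 · (1−p)^9
= 10 · 0.35 · 0.020712 = 0.07249

0.072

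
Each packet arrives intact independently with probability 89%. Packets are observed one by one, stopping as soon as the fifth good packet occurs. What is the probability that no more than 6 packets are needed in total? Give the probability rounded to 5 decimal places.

Finishing within 6 packets ⇔ at least 5 successes in the first 6. With X ~ Binomial(6, 0.89), P(Y ≤ 6) = 1 − P(X ≤ 4).
  k=0: C(6,0)·0.89^0·0.11^6 = 0.0000018
  k=1: C(6,1)·0.89^1·0.11^5 = 0.0000860
  k=2: C(6,2)·0.89^2·0.11^4 = 0.0017396
  k=3: C(6,3)·0.89^3·0.11^3 = 0.0187663
  k=4: C(6,4)·0.89^4·0.11^2 = 0.1138772
1 − 0.1344708 = 0.8655292

0.86553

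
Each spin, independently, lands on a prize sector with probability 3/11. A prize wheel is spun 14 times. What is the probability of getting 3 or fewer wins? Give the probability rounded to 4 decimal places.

0.4429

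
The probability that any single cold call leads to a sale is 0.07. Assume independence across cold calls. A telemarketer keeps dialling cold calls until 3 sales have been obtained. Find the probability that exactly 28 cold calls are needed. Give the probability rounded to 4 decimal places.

Y = trial on which the third success occurs; negative binomial, r=3, p=0.07.
P(Y=28) = C(27,2) · p^3 · (1−p)^25
= 351 · 0.000343 · 0.16296 = 0.019619

0.0196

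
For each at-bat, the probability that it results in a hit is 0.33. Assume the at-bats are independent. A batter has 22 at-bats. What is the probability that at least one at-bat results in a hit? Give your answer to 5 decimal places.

P(at least one) = 1 − P(none) = 1 − (1 − 0.33)^22
= 1 − 0.0001492 = 0.9998508

0.99985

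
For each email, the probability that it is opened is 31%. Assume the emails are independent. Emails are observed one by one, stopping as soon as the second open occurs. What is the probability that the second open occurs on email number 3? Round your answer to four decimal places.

0.1326

Y = trial on which the second success occurs; negative binomial, r=2, p=0.31.
P(Y=3) = C(2,1) · p^2 · (1−p)^1
= 2 · 0.0961 · 0.69 = 0.132618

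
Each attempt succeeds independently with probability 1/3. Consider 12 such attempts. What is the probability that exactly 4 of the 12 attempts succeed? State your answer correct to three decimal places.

0.238

X ~ Binomial(n=12, p=0.333333).
P(X=4) = C(12,4) · p^4 · (1−p)^8
= 495 · 0.012346 · 0.039018 = 0.23845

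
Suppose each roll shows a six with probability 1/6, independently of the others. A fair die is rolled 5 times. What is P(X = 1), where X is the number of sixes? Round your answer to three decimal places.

0.402

X ~ Binomial(n=5, p=0.166667).
P(X=1) = C(5,1) · p^1 · (1−p)^4
= 5 · 0.16667 · 0.48225 = 0.40188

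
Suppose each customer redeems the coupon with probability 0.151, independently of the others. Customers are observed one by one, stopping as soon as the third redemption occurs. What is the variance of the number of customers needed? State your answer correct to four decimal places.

Y = total customers until the third success; negative binomial with r=3, p=0.151.
Var(Y) = r(1−p)/p² = 3·0.849 / 0.151² = 111.705627

111.7056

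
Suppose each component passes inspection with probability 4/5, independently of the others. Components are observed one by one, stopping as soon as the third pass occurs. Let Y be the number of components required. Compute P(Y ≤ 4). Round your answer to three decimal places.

0.819

Finishing within 4 components ⇔ at least 3 successes in the first 4. With X ~ Binomial(4, 0.80), P(Y ≤ 4) = 1 − P(X ≤ 2).
  k=0: C(4,0)·0.80^0·0.20^4 = 0.00160
  k=1: C(4,1)·0.80^1·0.20^3 = 0.02560
  k=2: C(4,2)·0.80^2·0.20^2 = 0.15360
1 − 0.18080 = 0.81920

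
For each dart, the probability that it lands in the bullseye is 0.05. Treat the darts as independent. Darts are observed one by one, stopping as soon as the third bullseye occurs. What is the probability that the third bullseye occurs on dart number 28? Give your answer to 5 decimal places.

Y = trial on which the third success occurs; negative binomial, r=3, p=0.05.
P(Y=28) = C(27,2) · p^3 · (1−p)^25
= 351 · 0.000125 · 0.27739 = 0.0121705

0.01217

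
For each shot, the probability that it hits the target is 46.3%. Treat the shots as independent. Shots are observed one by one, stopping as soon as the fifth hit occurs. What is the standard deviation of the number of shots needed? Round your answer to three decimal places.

3.539

Y = total shots until the fifth success; negative binomial with r=5, p=0.463.
SD(Y) = √[r(1−p)/p²] = √(12.52513) = 3.53909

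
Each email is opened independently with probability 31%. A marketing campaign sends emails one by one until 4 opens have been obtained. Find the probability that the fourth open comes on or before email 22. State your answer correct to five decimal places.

Finishing within 22 emails ⇔ at least 4 successes in the first 22. With X ~ Binomial(22, 0.31), P(Y ≤ 22) = 1 − P(X ≤ 3).
  k=0: C(22,0)·0.31^0·0.69^22 = 0.0002849
  k=1: C(22,1)·0.31^1·0.69^21 = 0.0028159
  k=2: C(22,2)·0.31^2·0.69^20 = 0.0132836
  k=3: C(22,3)·0.31^3·0.69^19 = 0.0397868
1 − 0.0561712 = 0.9438288

0.94383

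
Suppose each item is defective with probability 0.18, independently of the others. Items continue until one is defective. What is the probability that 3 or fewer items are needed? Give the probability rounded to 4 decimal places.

0.4486

Y = number of items to the first success; geometric, p = 0.18.
P(Y ≤ 3) = 1 − (1−p)^3 = 1 − 0.551368 = 0.448632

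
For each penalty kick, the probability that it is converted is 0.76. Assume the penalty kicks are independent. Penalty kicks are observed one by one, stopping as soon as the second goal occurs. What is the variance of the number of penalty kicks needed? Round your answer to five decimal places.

0.83102

Y = total penalty kicks until the second success; negative binomial with r=2, p=0.76.
Var(Y) = r(1−p)/p² = 2·0.24 / 0.76² = 0.8310249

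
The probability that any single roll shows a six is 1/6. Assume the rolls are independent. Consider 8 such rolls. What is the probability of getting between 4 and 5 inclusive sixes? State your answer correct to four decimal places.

0.0302

X ~ Binomial(8, 0.166667); P(4 ≤ X ≤ 5) = Σ C(8,k) p^k (1−p)^(8−k) over k:
  k=4: C(8,4)·0.166667^4·0.833333^4 = 0.026048
  k=5: C(8,5)·0.166667^5·0.833333^3 = 0.004168
Total = 0.030215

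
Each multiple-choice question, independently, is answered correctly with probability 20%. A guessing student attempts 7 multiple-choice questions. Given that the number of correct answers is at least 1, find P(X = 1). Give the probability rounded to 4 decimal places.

X ~ Binomial(7, 0.20). Want P(X=1 | X≥1) = P(X=1) / P(X≥1).
P(X=1) = C(7,1)·0.20^1·0.80^6 = 0.367002
P(X≥1) = 1 − 0.209715 = 0.790285
Ratio = 0.367002 / 0.790285 = 0.464392

0.4644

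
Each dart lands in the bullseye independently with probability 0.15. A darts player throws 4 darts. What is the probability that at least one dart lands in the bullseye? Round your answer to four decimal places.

0.4780

P(at least one) = 1 − P(none) = 1 − (1 − 0.15)^4
= 1 − 0.522006 = 0.477994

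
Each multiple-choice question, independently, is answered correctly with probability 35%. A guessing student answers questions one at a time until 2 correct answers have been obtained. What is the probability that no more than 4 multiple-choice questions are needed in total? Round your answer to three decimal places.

0.437

Finishing within 4 multiple-choice questions ⇔ at least 2 successes in the first 4. With X ~ Binomial(4, 0.35), P(Y ≤ 4) = 1 − P(X ≤ 1).
  k=0: C(4,0)·0.35^0·0.65^4 = 0.17851
  k=1: C(4,1)·0.35^1·0.65^3 = 0.38448
1 − 0.56298 = 0.43702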